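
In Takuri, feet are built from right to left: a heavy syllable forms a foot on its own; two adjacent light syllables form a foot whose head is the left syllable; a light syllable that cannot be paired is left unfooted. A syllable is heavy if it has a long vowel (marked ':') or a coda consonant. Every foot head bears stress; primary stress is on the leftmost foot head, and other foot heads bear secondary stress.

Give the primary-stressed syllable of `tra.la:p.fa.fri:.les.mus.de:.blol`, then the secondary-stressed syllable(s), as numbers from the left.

Weights: 1 tra L, 2 la:p H, 3 fa L, 4 fri: H, 5 les H, 6 mus H, 7 de: H, 8 blol H.
Parse right to left (heavy = foot alone; LL = one foot; stranded L unfooted): tra (ˈla:p) fa (ˈfri:) (ˈles) (ˈmus) (ˈde:) (ˈblol).
Foot heads: 2, 4, 5, 6, 7, 8.
Primary stress on the leftmost head = syllable 2.
Secondary stress on 4, 5, 6, 7, 8: tra.ˈla:p.fa.ˌfri:.ˌles.ˌmus.ˌde:.ˌblol.

primary 2, secondary 4, 5, 6, 7, 8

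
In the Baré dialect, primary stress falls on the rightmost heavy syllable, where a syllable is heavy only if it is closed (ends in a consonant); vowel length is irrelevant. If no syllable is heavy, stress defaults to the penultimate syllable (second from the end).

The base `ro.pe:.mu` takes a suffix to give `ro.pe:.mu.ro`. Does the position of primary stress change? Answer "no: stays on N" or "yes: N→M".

yes: 2→3

Base `ro.pe:.mu` (3 syllables):
  Weights: 1 ro L, 2 pe: L, 3 mu L.
  No heavy syllable in the domain; default to the penultimate syllable (second from the end) = syllable 2.
  → primary stress on syllable 2.
Suffixed `ro.pe:.mu.ro` (4 syllables):
  Weights: 1 ro L, 2 pe: L, 3 mu L, 4 ro L.
  No heavy syllable in the domain; default to the penultimate syllable (second from the end) = syllable 3.
  → primary stress on syllable 3.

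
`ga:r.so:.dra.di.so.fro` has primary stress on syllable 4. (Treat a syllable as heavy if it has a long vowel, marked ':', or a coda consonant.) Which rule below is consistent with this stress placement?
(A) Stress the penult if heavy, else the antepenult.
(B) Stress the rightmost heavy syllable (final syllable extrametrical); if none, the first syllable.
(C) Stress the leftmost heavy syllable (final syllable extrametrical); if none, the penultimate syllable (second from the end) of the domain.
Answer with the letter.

A

Rule A → syllable 4 ✓.
Rule B → syllable 2 (observed: 4).
Rule C → syllable 1 (observed: 4).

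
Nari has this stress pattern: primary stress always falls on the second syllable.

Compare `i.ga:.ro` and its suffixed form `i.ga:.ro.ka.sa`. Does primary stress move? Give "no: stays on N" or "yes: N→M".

Base `i.ga:.ro` (3 syllables):
  The word has 3 syllables; the second syllable is syllable 2 (ga:).
  → primary stress on syllable 2.
Suffixed `i.ga:.ro.ka.sa` (5 syllables):
  The word has 5 syllables; the second syllable is syllable 2 (ga:).
  → primary stress on syllable 2.

no: stays on 2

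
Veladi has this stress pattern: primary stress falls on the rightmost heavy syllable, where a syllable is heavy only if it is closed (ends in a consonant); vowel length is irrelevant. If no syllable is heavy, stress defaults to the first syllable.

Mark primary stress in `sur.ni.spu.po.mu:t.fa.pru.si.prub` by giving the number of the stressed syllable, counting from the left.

9

Weights: 1 sur H, 2 ni L, 3 spu L, 4 po L, 5 mu:t H, 6 fa L, 7 pru L, 8 si L, 9 prub H.
Heavy syllables in the domain: 1, 5, 9. The rightmost is syllable 9 (prub).
Primary stress: syllable 9 → sur.ni.spu.po.mu:t.fa.pru.si.ˈprub.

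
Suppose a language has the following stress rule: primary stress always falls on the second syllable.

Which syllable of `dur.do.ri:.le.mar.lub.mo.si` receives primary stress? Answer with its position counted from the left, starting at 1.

The word has 8 syllables; the second syllable is syllable 2 (do).
Primary stress: syllable 2 → dur.ˈdo.ri:.le.mar.lub.mo.si.

2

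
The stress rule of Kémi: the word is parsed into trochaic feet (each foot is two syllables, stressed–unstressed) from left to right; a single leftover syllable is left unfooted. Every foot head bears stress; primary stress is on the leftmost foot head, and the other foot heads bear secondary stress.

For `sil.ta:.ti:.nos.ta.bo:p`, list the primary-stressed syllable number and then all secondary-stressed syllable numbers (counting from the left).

primary 1, secondary 3, 5

Parse left to right into trochaic (ˈσσ) feet: (ˈsil.ta:) (ˈti:.nos) (ˈta.bo:p).
Foot heads (stressed positions): 1, 3, 5.
End Rule Leftmost: primary stress on the leftmost head = syllable 1.
Secondary stress on 3, 5: ˈsil.ta:.ˌti:.nos.ˌta.bo:p.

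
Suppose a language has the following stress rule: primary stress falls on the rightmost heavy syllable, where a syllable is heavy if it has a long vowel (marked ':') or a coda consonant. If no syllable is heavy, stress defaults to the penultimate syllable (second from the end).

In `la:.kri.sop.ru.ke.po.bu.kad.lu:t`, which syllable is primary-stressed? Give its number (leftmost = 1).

9

Weights: 1 la: H, 2 kri L, 3 sop H, 4 ru L, 5 ke L, 6 po L, 7 bu L, 8 kad H, 9 lu:t H.
Heavy syllables in the domain: 1, 3, 8, 9. The rightmost is syllable 9 (lu:t).
Primary stress: syllable 9 → la:.kri.sop.ru.ke.po.bu.kad.ˈlu:t.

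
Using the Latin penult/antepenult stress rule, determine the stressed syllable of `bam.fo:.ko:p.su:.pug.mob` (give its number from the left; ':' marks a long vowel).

Classical Latin: stress the penult if heavy (long vowel or closed), else the antepenult.
Weights: 4 su: H, 5 pug H, 6 mob H.
The penult (syllable 5, pug) is heavy, so it takes stress.
Stress on syllable 5: bam.fo:.ko:p.su:.ˈpug.mob.

5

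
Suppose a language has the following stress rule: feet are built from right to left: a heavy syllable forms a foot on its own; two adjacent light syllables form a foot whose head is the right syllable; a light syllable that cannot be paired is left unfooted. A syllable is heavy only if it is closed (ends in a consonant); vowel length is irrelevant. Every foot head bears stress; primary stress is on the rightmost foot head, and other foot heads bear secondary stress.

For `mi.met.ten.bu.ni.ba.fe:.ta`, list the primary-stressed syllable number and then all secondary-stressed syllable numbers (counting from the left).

Weights: 1 mi L, 2 met H, 3 ten H, 4 bu L, 5 ni L, 6 ba L, 7 fe: L, 8 ta L.
Parse right to left (heavy = foot alone; LL = one foot; stranded L unfooted): mi (ˈmet) (ˈten) bu (ni.ˈba) (fe:.ˈta).
Foot heads: 2, 3, 6, 8.
Primary stress on the rightmost head = syllable 8.
Secondary stress on 2, 3, 6: mi.ˌmet.ˌten.bu.ni.ˌba.fe:.ˈta.

primary 8, secondary 2, 3, 6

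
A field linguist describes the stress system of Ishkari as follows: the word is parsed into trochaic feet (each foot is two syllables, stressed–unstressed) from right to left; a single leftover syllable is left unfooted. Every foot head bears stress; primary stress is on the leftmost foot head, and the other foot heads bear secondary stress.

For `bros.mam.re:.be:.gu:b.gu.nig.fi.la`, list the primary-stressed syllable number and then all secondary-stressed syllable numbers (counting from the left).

Parse right to left into trochaic (ˈσσ) feet: bros (ˈmam.re:) (ˈbe:.gu:b) (ˈgu.nig) (ˈfi.la). Syllable 1 is left unfooted.
Foot heads (stressed positions): 2, 4, 6, 8.
End Rule Leftmost: primary stress on the leftmost head = syllable 2.
Secondary stress on 4, 6, 8: bros.ˈmam.re:.ˌbe:.gu:b.ˌgu.nig.ˌfi.la.

primary 2, secondary 4, 6, 8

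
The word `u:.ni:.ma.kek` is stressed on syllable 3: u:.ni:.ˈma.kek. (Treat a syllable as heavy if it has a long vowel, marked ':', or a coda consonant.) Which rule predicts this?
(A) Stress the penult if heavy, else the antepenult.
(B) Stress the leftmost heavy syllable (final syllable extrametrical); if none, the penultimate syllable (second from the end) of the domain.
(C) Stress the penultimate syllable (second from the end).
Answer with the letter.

C

Rule A → syllable 2 (observed: 3).
Rule B → syllable 1 (observed: 3).
Rule C → syllable 3 ✓.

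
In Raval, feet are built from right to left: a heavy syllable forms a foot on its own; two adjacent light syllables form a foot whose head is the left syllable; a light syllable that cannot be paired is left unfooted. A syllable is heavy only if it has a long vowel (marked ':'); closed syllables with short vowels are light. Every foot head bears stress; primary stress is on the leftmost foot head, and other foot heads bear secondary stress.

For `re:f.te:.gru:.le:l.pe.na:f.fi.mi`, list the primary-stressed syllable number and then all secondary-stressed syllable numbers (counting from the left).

primary 1, secondary 2, 3, 4, 6, 7

Weights: 1 re:f H, 2 te: H, 3 gru: H, 4 le:l H, 5 pe L, 6 na:f H, 7 fi L, 8 mi L.
Parse right to left (heavy = foot alone; LL = one foot; stranded L unfooted): (ˈre:f) (ˈte:) (ˈgru:) (ˈle:l) pe (ˈna:f) (ˈfi.mi).
Foot heads: 1, 2, 3, 4, 6, 7.
Primary stress on the leftmost head = syllable 1.
Secondary stress on 2, 3, 4, 6, 7: ˈre:f.ˌte:.ˌgru:.ˌle:l.pe.ˌna:f.ˌfi.mi.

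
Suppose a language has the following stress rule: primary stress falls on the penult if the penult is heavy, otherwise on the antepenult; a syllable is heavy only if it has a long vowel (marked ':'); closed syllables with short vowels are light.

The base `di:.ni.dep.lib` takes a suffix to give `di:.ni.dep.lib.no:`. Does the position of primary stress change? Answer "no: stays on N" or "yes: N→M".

Base `di:.ni.dep.lib` (4 syllables):
  Weights: 2 ni L, 3 dep L, 4 lib L.
  The penult (syllable 3, dep) is light, so stress falls on the antepenult (syllable 2, ni).
  → primary stress on syllable 2.
Suffixed `di:.ni.dep.lib.no:` (5 syllables):
  Weights: 3 dep L, 4 lib L, 5 no: H.
  The penult (syllable 4, lib) is light, so stress falls on the antepenult (syllable 3, dep).
  → primary stress on syllable 3.

yes: 2→3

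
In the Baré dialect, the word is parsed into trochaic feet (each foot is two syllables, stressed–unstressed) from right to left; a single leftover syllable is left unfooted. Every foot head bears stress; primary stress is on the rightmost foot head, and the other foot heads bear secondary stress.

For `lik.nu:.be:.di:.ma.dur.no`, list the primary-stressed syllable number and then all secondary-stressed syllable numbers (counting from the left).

Parse right to left into trochaic (ˈσσ) feet: lik (ˈnu:.be:) (ˈdi:.ma) (ˈdur.no). Syllable 1 is left unfooted.
Foot heads (stressed positions): 2, 4, 6.
End Rule Rightmost: primary stress on the rightmost head = syllable 6.
Secondary stress on 2, 4: lik.ˌnu:.be:.ˌdi:.ma.ˈdur.no.

primary 6, secondary 2, 4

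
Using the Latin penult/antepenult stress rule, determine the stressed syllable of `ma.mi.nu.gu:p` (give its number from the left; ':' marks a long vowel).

2

Classical Latin: stress the penult if heavy (long vowel or closed), else the antepenult.
Weights: 2 mi L, 3 nu L, 4 gu:p H.
The penult (syllable 3, nu) is light, so stress falls on the antepenult (syllable 2, mi).
Stress on syllable 2: ma.ˈmi.nu.gu:p.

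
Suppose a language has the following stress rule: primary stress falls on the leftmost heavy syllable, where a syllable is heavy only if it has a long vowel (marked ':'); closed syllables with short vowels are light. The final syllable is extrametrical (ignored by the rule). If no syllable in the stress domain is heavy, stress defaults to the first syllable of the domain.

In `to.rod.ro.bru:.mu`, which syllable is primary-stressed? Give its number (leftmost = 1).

4

The final syllable (5, mu) is extrametrical; the stress domain is syllables 1–4.
Weights: 1 to L, 2 rod L, 3 ro L, 4 bru: H.
Heavy syllables in the domain: 4. The leftmost is syllable 4 (bru:).
Primary stress: syllable 4 → to.rod.ro.ˈbru:.mu.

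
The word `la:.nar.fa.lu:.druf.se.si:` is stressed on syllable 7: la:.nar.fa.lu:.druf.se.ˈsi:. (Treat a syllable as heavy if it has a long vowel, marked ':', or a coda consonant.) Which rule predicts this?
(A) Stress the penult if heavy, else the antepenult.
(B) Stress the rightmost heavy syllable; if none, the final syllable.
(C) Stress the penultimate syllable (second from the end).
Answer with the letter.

Rule A → syllable 5 (observed: 7).
Rule B → syllable 7 ✓.
Rule C → syllable 6 (observed: 7).

B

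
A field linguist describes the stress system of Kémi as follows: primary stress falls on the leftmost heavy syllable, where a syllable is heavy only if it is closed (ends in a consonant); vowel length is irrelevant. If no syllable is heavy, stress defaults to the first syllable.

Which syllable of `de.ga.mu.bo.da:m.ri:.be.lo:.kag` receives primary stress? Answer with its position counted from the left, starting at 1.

5

Weights: 1 de L, 2 ga L, 3 mu L, 4 bo L, 5 da:m H, 6 ri: L, 7 be L, 8 lo: L, 9 kag H.
Heavy syllables in the domain: 5, 9. The leftmost is syllable 5 (da:m).
Primary stress: syllable 5 → de.ga.mu.bo.ˈda:m.ri:.be.lo:.kag.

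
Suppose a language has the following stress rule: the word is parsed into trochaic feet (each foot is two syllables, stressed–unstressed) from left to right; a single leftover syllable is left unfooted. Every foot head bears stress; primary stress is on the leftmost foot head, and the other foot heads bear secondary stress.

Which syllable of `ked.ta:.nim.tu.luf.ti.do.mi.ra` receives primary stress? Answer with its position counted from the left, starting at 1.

Parse left to right into trochaic (ˈσσ) feet: (ˈked.ta:) (ˈnim.tu) (ˈluf.ti) (ˈdo.mi) ra. Syllable 9 is left unfooted.
Foot heads (stressed positions): 1, 3, 5, 7.
End Rule Leftmost: primary stress on the leftmost head = syllable 1.
Primary stress: syllable 1 → ˈked.ta:.nim.tu.luf.ti.do.mi.ra.

1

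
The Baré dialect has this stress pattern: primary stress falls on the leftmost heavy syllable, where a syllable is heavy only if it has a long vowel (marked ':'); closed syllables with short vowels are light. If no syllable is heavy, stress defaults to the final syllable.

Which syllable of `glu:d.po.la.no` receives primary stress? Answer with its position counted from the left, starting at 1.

1

Weights: 1 glu:d H, 2 po L, 3 la L, 4 no L.
Heavy syllables in the domain: 1. The leftmost is syllable 1 (glu:d).
Primary stress: syllable 1 → ˈglu:d.po.la.no.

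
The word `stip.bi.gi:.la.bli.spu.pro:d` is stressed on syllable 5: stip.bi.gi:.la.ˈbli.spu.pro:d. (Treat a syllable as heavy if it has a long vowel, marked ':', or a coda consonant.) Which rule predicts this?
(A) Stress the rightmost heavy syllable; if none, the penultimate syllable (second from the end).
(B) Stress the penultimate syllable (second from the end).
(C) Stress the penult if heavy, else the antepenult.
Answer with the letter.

C

Rule A → syllable 7 (observed: 5).
Rule B → syllable 6 (observed: 5).
Rule C → syllable 5 ✓.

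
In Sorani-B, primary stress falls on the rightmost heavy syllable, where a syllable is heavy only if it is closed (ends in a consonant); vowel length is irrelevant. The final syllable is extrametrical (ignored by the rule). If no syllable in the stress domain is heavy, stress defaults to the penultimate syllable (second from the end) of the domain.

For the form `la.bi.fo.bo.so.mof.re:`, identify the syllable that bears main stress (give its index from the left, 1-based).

The final syllable (7, re:) is extrametrical; the stress domain is syllables 1–6.
Weights: 1 la L, 2 bi L, 3 fo L, 4 bo L, 5 so L, 6 mof H.
Heavy syllables in the domain: 6. The rightmost is syllable 6 (mof).
Primary stress: syllable 6 → la.bi.fo.bo.so.ˈmof.re:.

6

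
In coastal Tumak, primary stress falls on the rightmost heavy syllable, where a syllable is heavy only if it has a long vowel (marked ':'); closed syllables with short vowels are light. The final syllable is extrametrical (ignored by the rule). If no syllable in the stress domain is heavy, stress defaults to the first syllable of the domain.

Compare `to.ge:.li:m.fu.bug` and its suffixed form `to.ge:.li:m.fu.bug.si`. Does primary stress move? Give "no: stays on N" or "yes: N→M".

no: stays on 3

Base `to.ge:.li:m.fu.bug` (5 syllables):
  The final syllable (5, bug) is extrametrical; the stress domain is syllables 1–4.
  Weights: 1 to L, 2 ge: H, 3 li:m H, 4 fu L.
  Heavy syllables in the domain: 2, 3. The rightmost is syllable 3 (li:m).
  → primary stress on syllable 3.
Suffixed `to.ge:.li:m.fu.bug.si` (6 syllables):
  The final syllable (6, si) is extrametrical; the stress domain is syllables 1–5.
  Weights: 1 to L, 2 ge: H, 3 li:m H, 4 fu L, 5 bug L.
  Heavy syllables in the domain: 2, 3. The rightmost is syllable 3 (li:m).
  → primary stress on syllable 3.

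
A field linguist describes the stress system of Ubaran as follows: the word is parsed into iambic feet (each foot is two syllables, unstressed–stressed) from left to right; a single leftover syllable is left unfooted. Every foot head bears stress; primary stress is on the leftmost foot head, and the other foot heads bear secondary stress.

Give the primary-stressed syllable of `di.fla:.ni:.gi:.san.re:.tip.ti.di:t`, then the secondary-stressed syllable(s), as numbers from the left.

primary 2, secondary 4, 6, 8

Parse left to right into iambic (σˈσ) feet: (di.ˈfla:) (ni:.ˈgi:) (san.ˈre:) (tip.ˈti) di:t. Syllable 9 is left unfooted.
Foot heads (stressed positions): 2, 4, 6, 8.
End Rule Leftmost: primary stress on the leftmost head = syllable 2.
Secondary stress on 4, 6, 8: di.ˈfla:.ni:.ˌgi:.san.ˌre:.tip.ˌti.di:t.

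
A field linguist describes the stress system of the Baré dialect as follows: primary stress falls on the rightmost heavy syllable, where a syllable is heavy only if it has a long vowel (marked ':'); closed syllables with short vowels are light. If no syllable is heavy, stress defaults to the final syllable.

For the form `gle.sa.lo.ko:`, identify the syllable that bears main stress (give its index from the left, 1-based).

Weights: 1 gle L, 2 sa L, 3 lo L, 4 ko: H.
Heavy syllables in the domain: 4. The rightmost is syllable 4 (ko:).
Primary stress: syllable 4 → gle.sa.lo.ˈko:.

4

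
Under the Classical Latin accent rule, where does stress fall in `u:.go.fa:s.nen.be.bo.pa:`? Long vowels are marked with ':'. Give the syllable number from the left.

Classical Latin: stress the penult if heavy (long vowel or closed), else the antepenult.
Weights: 5 be L, 6 bo L, 7 pa: H.
The penult (syllable 6, bo) is light, so stress falls on the antepenult (syllable 5, be).
Stress on syllable 5: u:.go.fa:s.nen.ˈbe.bo.pa:.

5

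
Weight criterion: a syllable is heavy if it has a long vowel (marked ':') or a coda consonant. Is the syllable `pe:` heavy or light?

heavy

`pe:`: long vowel, open (no coda). Long vowel → heavy.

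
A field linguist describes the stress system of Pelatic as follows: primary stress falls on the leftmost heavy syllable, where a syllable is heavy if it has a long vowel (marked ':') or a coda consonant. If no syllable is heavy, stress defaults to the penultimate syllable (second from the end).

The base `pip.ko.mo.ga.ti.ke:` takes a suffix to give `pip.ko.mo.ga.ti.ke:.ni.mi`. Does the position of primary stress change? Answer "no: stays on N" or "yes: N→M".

no: stays on 1

Base `pip.ko.mo.ga.ti.ke:` (6 syllables):
  Weights: 1 pip H, 2 ko L, 3 mo L, 4 ga L, 5 ti L, 6 ke: H.
  Heavy syllables in the domain: 1, 6. The leftmost is syllable 1 (pip).
  → primary stress on syllable 1.
Suffixed `pip.ko.mo.ga.ti.ke:.ni.mi` (8 syllables):
  Weights: 1 pip H, 2 ko L, 3 mo L, 4 ga L, 5 ti L, 6 ke: H, 7 ni L, 8 mi L.
  Heavy syllables in the domain: 1, 6. The leftmost is syllable 1 (pip).
  → primary stress on syllable 1.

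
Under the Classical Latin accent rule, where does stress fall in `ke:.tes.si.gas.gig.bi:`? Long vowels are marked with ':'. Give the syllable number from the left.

5

Classical Latin: stress the penult if heavy (long vowel or closed), else the antepenult.
Weights: 4 gas H, 5 gig H, 6 bi: H.
The penult (syllable 5, gig) is heavy, so it takes stress.
Stress on syllable 5: ke:.tes.si.gas.ˈgig.bi:.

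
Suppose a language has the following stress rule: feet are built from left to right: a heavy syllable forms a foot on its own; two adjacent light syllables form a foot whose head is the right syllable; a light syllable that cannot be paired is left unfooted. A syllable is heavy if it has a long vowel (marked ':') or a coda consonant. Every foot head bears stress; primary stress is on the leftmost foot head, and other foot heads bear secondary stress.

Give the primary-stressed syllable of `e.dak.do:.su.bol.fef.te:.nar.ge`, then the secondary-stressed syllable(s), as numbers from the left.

primary 2, secondary 3, 5, 6, 7, 8

Weights: 1 e L, 2 dak H, 3 do: H, 4 su L, 5 bol H, 6 fef H, 7 te: H, 8 nar H, 9 ge L.
Parse left to right (heavy = foot alone; LL = one foot; stranded L unfooted): e (ˈdak) (ˈdo:) su (ˈbol) (ˈfef) (ˈte:) (ˈnar) ge.
Foot heads: 2, 3, 5, 6, 7, 8.
Primary stress on the leftmost head = syllable 2.
Secondary stress on 3, 5, 6, 7, 8: e.ˈdak.ˌdo:.su.ˌbol.ˌfef.ˌte:.ˌnar.ge.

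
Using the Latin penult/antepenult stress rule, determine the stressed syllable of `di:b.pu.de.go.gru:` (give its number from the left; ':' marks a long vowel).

Classical Latin: stress the penult if heavy (long vowel or closed), else the antepenult.
Weights: 3 de L, 4 go L, 5 gru: H.
The penult (syllable 4, go) is light, so stress falls on the antepenult (syllable 3, de).
Stress on syllable 3: di:b.pu.ˈde.go.gru:.

3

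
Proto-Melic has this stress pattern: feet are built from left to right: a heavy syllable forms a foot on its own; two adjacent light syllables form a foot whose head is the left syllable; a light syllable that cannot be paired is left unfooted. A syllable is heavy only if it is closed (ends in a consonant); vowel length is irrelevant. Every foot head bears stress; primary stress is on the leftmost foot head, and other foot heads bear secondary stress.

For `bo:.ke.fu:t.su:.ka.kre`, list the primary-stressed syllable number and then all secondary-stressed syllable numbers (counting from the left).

Weights: 1 bo: L, 2 ke L, 3 fu:t H, 4 su: L, 5 ka L, 6 kre L.
Parse left to right (heavy = foot alone; LL = one foot; stranded L unfooted): (ˈbo:.ke) (ˈfu:t) (ˈsu:.ka) kre.
Foot heads: 1, 3, 4.
Primary stress on the leftmost head = syllable 1.
Secondary stress on 3, 4: ˈbo:.ke.ˌfu:t.ˌsu:.ka.kre.

primary 1, secondary 3, 4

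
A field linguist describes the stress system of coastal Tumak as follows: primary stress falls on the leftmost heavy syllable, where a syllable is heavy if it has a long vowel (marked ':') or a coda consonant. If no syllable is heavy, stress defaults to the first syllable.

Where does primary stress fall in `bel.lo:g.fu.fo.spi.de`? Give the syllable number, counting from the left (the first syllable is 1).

1

Weights: 1 bel H, 2 lo:g H, 3 fu L, 4 fo L, 5 spi L, 6 de L.
Heavy syllables in the domain: 1, 2. The leftmost is syllable 1 (bel).
Primary stress: syllable 1 → ˈbel.lo:g.fu.fo.spi.de.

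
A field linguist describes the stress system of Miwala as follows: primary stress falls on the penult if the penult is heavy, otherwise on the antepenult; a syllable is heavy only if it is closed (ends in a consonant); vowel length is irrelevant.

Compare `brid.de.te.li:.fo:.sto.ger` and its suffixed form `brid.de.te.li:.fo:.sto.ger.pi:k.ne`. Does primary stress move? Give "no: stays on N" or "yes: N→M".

Base `brid.de.te.li:.fo:.sto.ger` (7 syllables):
  Weights: 5 fo: L, 6 sto L, 7 ger H.
  The penult (syllable 6, sto) is light, so stress falls on the antepenult (syllable 5, fo:).
  → primary stress on syllable 5.
Suffixed `brid.de.te.li:.fo:.sto.ger.pi:k.ne` (9 syllables):
  Weights: 7 ger H, 8 pi:k H, 9 ne L.
  The penult (syllable 8, pi:k) is heavy, so it takes stress.
  → primary stress on syllable 8.

yes: 5→8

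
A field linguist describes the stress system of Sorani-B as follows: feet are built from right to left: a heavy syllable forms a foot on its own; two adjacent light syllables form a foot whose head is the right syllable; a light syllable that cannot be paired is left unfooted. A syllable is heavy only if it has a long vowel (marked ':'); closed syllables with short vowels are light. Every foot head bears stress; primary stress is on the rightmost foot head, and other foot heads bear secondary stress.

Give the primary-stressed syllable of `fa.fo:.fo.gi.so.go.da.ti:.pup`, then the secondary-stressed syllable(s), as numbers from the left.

Weights: 1 fa L, 2 fo: H, 3 fo L, 4 gi L, 5 so L, 6 go L, 7 da L, 8 ti: H, 9 pup L.
Parse right to left (heavy = foot alone; LL = one foot; stranded L unfooted): fa (ˈfo:) fo (gi.ˈso) (go.ˈda) (ˈti:) pup.
Foot heads: 2, 5, 7, 8.
Primary stress on the rightmost head = syllable 8.
Secondary stress on 2, 5, 7: fa.ˌfo:.fo.gi.ˌso.go.ˌda.ˈti:.pup.

primary 8, secondary 2, 5, 7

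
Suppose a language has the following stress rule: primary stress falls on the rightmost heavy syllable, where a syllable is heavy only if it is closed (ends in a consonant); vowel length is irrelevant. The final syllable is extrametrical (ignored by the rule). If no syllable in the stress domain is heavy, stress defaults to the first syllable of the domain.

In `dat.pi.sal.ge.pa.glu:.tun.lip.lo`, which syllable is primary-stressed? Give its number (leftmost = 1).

8

The final syllable (9, lo) is extrametrical; the stress domain is syllables 1–8.
Weights: 1 dat H, 2 pi L, 3 sal H, 4 ge L, 5 pa L, 6 glu: L, 7 tun H, 8 lip H.
Heavy syllables in the domain: 1, 3, 7, 8. The rightmost is syllable 8 (lip).
Primary stress: syllable 8 → dat.pi.sal.ge.pa.glu:.tun.ˈlip.lo.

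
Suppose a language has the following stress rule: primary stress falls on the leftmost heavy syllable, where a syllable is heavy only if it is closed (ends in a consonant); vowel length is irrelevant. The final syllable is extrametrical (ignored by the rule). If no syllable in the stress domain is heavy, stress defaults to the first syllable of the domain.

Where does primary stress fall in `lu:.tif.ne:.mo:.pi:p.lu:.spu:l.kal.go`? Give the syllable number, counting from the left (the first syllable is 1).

2

The final syllable (9, go) is extrametrical; the stress domain is syllables 1–8.
Weights: 1 lu: L, 2 tif H, 3 ne: L, 4 mo: L, 5 pi:p H, 6 lu: L, 7 spu:l H, 8 kal H.
Heavy syllables in the domain: 2, 5, 7, 8. The leftmost is syllable 2 (tif).
Primary stress: syllable 2 → lu:.ˈtif.ne:.mo:.pi:p.lu:.spu:l.kal.go.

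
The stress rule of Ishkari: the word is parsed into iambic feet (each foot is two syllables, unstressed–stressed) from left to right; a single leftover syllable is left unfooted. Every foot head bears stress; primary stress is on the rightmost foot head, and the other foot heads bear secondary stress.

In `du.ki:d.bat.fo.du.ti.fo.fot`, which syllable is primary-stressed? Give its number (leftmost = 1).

8

Parse left to right into iambic (σˈσ) feet: (du.ˈki:d) (bat.ˈfo) (du.ˈti) (fo.ˈfot).
Foot heads (stressed positions): 2, 4, 6, 8.
End Rule Rightmost: primary stress on the rightmost head = syllable 8.
Primary stress: syllable 8 → du.ki:d.bat.fo.du.ti.fo.ˈfot.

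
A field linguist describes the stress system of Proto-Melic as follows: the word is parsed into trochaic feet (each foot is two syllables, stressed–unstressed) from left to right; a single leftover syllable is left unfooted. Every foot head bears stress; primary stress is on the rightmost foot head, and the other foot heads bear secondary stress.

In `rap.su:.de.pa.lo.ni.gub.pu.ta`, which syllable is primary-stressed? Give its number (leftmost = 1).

7

Parse left to right into trochaic (ˈσσ) feet: (ˈrap.su:) (ˈde.pa) (ˈlo.ni) (ˈgub.pu) ta. Syllable 9 is left unfooted.
Foot heads (stressed positions): 1, 3, 5, 7.
End Rule Rightmost: primary stress on the rightmost head = syllable 7.
Primary stress: syllable 7 → rap.su:.de.pa.lo.ni.ˈgub.pu.ta.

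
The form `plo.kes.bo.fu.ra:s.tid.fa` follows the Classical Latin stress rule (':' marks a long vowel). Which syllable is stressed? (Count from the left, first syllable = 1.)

Classical Latin: stress the penult if heavy (long vowel or closed), else the antepenult.
Weights: 5 ra:s H, 6 tid H, 7 fa L.
The penult (syllable 6, tid) is heavy, so it takes stress.
Stress on syllable 6: plo.kes.bo.fu.ra:s.ˈtid.fa.

6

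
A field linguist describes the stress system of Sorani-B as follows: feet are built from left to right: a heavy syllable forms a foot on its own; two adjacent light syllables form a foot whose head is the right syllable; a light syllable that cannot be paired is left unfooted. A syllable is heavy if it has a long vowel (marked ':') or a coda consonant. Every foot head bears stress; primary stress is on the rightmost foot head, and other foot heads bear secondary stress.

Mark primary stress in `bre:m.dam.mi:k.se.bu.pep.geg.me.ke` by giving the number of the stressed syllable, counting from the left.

Weights: 1 bre:m H, 2 dam H, 3 mi:k H, 4 se L, 5 bu L, 6 pep H, 7 geg H, 8 me L, 9 ke L.
Parse left to right (heavy = foot alone; LL = one foot; stranded L unfooted): (ˈbre:m) (ˈdam) (ˈmi:k) (se.ˈbu) (ˈpep) (ˈgeg) (me.ˈke).
Foot heads: 1, 2, 3, 5, 6, 7, 9.
Primary stress on the rightmost head = syllable 9.
Primary stress: syllable 9 → bre:m.dam.mi:k.se.bu.pep.geg.me.ˈke.

9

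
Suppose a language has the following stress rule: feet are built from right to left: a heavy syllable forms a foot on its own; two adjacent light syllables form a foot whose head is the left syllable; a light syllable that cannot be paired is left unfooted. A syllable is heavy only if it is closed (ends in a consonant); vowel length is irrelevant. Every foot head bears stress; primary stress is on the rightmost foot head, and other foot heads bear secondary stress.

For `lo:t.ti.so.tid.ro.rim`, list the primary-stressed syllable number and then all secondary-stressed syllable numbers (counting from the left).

Weights: 1 lo:t H, 2 ti L, 3 so L, 4 tid H, 5 ro L, 6 rim H.
Parse right to left (heavy = foot alone; LL = one foot; stranded L unfooted): (ˈlo:t) (ˈti.so) (ˈtid) ro (ˈrim).
Foot heads: 1, 2, 4, 6.
Primary stress on the rightmost head = syllable 6.
Secondary stress on 1, 2, 4: ˌlo:t.ˌti.so.ˌtid.ro.ˈrim.

primary 6, secondary 1, 2, 4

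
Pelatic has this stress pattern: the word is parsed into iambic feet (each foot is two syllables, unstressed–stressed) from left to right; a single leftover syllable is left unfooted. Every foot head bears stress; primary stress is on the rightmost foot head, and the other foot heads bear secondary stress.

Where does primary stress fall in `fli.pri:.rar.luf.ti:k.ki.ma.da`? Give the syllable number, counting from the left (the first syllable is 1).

Parse left to right into iambic (σˈσ) feet: (fli.ˈpri:) (rar.ˈluf) (ti:k.ˈki) (ma.ˈda).
Foot heads (stressed positions): 2, 4, 6, 8.
End Rule Rightmost: primary stress on the rightmost head = syllable 8.
Primary stress: syllable 8 → fli.pri:.rar.luf.ti:k.ki.ma.ˈda.

8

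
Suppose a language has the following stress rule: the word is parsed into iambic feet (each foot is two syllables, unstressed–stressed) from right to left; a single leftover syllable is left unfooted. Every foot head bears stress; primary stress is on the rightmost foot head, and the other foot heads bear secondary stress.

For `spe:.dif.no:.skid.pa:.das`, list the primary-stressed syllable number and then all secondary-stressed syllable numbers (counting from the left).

primary 6, secondary 2, 4

Parse right to left into iambic (σˈσ) feet: (spe:.ˈdif) (no:.ˈskid) (pa:.ˈdas).
Foot heads (stressed positions): 2, 4, 6.
End Rule Rightmost: primary stress on the rightmost head = syllable 6.
Secondary stress on 2, 4: spe:.ˌdif.no:.ˌskid.pa:.ˈdas.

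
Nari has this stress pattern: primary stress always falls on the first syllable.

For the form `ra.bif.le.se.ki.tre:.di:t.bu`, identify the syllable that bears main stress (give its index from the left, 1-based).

1

The word has 8 syllables; the first syllable is syllable 1 (ra).
Primary stress: syllable 1 → ˈra.bif.le.se.ki.tre:.di:t.bu.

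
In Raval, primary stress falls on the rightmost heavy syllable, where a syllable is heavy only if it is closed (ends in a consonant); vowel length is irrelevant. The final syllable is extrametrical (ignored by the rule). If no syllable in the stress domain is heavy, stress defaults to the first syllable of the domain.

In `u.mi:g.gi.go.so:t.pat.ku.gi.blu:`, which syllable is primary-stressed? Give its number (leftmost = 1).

6

The final syllable (9, blu:) is extrametrical; the stress domain is syllables 1–8.
Weights: 1 u L, 2 mi:g H, 3 gi L, 4 go L, 5 so:t H, 6 pat H, 7 ku L, 8 gi L.
Heavy syllables in the domain: 2, 5, 6. The rightmost is syllable 6 (pat).
Primary stress: syllable 6 → u.mi:g.gi.go.so:t.ˈpat.ku.gi.blu:.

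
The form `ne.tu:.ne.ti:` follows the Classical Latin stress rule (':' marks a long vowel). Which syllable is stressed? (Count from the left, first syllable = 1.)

2

Classical Latin: stress the penult if heavy (long vowel or closed), else the antepenult.
Weights: 2 tu: H, 3 ne L, 4 ti: H.
The penult (syllable 3, ne) is light, so stress falls on the antepenult (syllable 2, tu:).
Stress on syllable 2: ne.ˈtu:.ne.ti:.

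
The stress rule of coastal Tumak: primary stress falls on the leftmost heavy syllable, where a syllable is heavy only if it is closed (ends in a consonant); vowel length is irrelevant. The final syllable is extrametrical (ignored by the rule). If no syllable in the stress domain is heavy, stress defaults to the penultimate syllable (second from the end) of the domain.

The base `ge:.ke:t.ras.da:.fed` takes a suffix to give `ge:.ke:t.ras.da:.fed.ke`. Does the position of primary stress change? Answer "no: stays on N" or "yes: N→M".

Base `ge:.ke:t.ras.da:.fed` (5 syllables):
  The final syllable (5, fed) is extrametrical; the stress domain is syllables 1–4.
  Weights: 1 ge: L, 2 ke:t H, 3 ras H, 4 da: L.
  Heavy syllables in the domain: 2, 3. The leftmost is syllable 2 (ke:t).
  → primary stress on syllable 2.
Suffixed `ge:.ke:t.ras.da:.fed.ke` (6 syllables):
  The final syllable (6, ke) is extrametrical; the stress domain is syllables 1–5.
  Weights: 1 ge: L, 2 ke:t H, 3 ras H, 4 da: L, 5 fed H.
  Heavy syllables in the domain: 2, 3, 5. The leftmost is syllable 2 (ke:t).
  → primary stress on syllable 2.

no: stays on 2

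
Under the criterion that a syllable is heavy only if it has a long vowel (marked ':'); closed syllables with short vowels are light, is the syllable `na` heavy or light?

`na`: short vowel, open (no coda). Short vowel → light.

light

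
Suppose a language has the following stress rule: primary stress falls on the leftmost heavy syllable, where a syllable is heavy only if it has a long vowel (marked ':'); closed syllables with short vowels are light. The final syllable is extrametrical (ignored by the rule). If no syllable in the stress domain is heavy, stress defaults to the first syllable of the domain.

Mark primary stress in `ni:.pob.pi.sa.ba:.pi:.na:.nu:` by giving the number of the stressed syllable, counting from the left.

The final syllable (8, nu:) is extrametrical; the stress domain is syllables 1–7.
Weights: 1 ni: H, 2 pob L, 3 pi L, 4 sa L, 5 ba: H, 6 pi: H, 7 na: H.
Heavy syllables in the domain: 1, 5, 6, 7. The leftmost is syllable 1 (ni:).
Primary stress: syllable 1 → ˈni:.pob.pi.sa.ba:.pi:.na:.nu:.

1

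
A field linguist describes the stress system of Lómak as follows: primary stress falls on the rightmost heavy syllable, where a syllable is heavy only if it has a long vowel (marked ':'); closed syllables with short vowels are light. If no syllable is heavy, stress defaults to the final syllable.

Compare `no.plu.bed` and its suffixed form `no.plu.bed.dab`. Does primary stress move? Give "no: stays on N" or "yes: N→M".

Base `no.plu.bed` (3 syllables):
  Weights: 1 no L, 2 plu L, 3 bed L.
  No heavy syllable in the domain; default to the final syllable = syllable 3.
  → primary stress on syllable 3.
Suffixed `no.plu.bed.dab` (4 syllables):
  Weights: 1 no L, 2 plu L, 3 bed L, 4 dab L.
  No heavy syllable in the domain; default to the final syllable = syllable 4.
  → primary stress on syllable 4.

yes: 3→4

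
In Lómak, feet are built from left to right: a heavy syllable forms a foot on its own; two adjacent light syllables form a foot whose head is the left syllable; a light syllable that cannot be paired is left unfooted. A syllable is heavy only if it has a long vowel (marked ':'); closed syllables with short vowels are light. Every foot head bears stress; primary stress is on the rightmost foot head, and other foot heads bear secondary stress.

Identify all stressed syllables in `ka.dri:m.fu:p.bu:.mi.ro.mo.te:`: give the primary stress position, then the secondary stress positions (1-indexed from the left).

primary 8, secondary 2, 3, 4, 5

Weights: 1 ka L, 2 dri:m H, 3 fu:p H, 4 bu: H, 5 mi L, 6 ro L, 7 mo L, 8 te: H.
Parse left to right (heavy = foot alone; LL = one foot; stranded L unfooted): ka (ˈdri:m) (ˈfu:p) (ˈbu:) (ˈmi.ro) mo (ˈte:).
Foot heads: 2, 3, 4, 5, 8.
Primary stress on the rightmost head = syllable 8.
Secondary stress on 2, 3, 4, 5: ka.ˌdri:m.ˌfu:p.ˌbu:.ˌmi.ro.mo.ˈte:.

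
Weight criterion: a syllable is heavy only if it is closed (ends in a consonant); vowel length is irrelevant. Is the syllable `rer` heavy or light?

`rer`: short vowel, closed (coda /r/). Closed (coda /r/) → heavy.

heavy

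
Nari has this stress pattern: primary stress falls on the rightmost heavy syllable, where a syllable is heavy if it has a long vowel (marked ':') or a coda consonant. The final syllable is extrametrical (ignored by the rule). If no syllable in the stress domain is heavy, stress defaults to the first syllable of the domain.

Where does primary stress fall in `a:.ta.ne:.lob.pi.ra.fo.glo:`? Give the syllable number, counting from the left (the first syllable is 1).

The final syllable (8, glo:) is extrametrical; the stress domain is syllables 1–7.
Weights: 1 a: H, 2 ta L, 3 ne: H, 4 lob H, 5 pi L, 6 ra L, 7 fo L.
Heavy syllables in the domain: 1, 3, 4. The rightmost is syllable 4 (lob).
Primary stress: syllable 4 → a:.ta.ne:.ˈlob.pi.ra.fo.glo:.

4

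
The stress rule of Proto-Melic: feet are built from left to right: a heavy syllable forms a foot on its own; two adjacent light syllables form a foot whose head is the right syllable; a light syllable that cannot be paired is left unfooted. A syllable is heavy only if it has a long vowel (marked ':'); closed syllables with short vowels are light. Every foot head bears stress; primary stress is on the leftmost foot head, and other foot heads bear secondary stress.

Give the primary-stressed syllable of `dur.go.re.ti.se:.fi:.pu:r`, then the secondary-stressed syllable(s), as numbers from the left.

Weights: 1 dur L, 2 go L, 3 re L, 4 ti L, 5 se: H, 6 fi: H, 7 pu:r H.
Parse left to right (heavy = foot alone; LL = one foot; stranded L unfooted): (dur.ˈgo) (re.ˈti) (ˈse:) (ˈfi:) (ˈpu:r).
Foot heads: 2, 4, 5, 6, 7.
Primary stress on the leftmost head = syllable 2.
Secondary stress on 4, 5, 6, 7: dur.ˈgo.re.ˌti.ˌse:.ˌfi:.ˌpu:r.

primary 2, secondary 4, 5, 6, 7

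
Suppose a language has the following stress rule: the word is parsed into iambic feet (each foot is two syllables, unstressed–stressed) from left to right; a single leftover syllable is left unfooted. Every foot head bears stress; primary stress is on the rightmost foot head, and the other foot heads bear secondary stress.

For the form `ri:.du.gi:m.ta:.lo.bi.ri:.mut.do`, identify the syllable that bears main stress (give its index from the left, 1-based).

Parse left to right into iambic (σˈσ) feet: (ri:.ˈdu) (gi:m.ˈta:) (lo.ˈbi) (ri:.ˈmut) do. Syllable 9 is left unfooted.
Foot heads (stressed positions): 2, 4, 6, 8.
End Rule Rightmost: primary stress on the rightmost head = syllable 8.
Primary stress: syllable 8 → ri:.du.gi:m.ta:.lo.bi.ri:.ˈmut.do.

8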